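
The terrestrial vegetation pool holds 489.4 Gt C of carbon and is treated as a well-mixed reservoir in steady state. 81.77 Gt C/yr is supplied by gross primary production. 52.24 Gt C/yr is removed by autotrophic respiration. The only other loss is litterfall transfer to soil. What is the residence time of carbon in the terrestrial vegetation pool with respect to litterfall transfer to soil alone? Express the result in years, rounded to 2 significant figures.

17 yr

At steady state ΣF_in = ΣF_out.
ΣF_in = 81.770 Gt C/yr.
Litterfall transfer to soil flux = ΣF_in − (52.24) = 81.770 − 52.24 = 29.53 Gt C/yr.
τ = M / F = 489.4 / 29.53 = 16.57 yr.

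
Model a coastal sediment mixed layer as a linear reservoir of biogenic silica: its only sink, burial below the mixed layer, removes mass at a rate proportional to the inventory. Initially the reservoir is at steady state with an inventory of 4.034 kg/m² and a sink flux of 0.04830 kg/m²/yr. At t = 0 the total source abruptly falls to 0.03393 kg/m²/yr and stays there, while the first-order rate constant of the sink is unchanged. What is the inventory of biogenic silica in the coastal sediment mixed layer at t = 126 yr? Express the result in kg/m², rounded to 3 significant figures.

3.10 kg/m²

Residence time τ = M₀/F₀ = 83.52 yr. The eventual steady state is M_∞ = M₀·(F₁/F₀) = 4.034 × 0.03393/0.04830 = 2.8338 kg/m².
The anomaly ΔM(t) = M(t) − M_∞ decays as ΔM₀·e^(−t/τ) with ΔM₀ = 4.034 − 2.8338 = 1.200 kg/m².
At t = 126 yr, e^(−t/τ) = e^(−1.509) = 0.2212, so ΔM = 0.2655 kg/m² and M = 2.8338 + 0.2655 = 3.0993 kg/m².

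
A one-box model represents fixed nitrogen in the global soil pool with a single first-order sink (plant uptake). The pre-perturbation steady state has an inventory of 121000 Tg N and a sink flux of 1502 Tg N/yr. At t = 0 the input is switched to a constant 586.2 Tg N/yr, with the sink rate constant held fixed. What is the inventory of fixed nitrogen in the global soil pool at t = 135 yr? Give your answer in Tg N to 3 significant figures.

61000 Tg N

τ = M₀/F₀ = 121000/1502 = 80.56 yr; rate constant k = 1/τ.
New steady state M_∞ = F₁/k = F₁·τ = 586.2 × 80.56 = 47224 Tg N.
M(t) = M_∞ + (M₀ − M_∞)·e^(−t/τ); t/τ = 135/80.56 = 1.676, so e^(−t/τ) = 0.1872.
M(t) = 47224 + 73780 × 0.1872 = 61032 Tg N.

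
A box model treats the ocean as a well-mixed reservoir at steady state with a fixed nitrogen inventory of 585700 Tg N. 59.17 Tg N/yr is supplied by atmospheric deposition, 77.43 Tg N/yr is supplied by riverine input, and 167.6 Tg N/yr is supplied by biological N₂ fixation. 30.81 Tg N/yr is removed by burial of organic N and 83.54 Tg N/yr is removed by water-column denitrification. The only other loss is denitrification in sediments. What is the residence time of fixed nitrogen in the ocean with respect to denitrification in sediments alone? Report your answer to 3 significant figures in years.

3090 yr

At steady state ΣF_in = ΣF_out.
ΣF_in = 59.17 + 77.43 + 167.6 = 304.20 Tg N/yr.
Denitrification in sediments flux = ΣF_in − (30.81 + 83.54) = 304.20 − 114.4 = 189.8 Tg N/yr.
τ = M / F = 585700 / 189.8 = 3085 yr.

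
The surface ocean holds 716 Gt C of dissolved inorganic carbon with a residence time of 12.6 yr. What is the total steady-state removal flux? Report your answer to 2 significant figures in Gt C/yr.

57 Gt C/yr

F = M / τ = 716 / 12.6 = 56.83 Gt C/yr.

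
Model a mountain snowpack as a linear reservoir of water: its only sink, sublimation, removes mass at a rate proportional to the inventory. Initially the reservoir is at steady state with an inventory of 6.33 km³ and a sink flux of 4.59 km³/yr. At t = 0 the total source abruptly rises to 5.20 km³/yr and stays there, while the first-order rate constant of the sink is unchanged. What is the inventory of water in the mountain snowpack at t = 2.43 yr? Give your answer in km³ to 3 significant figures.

Residence time τ = M₀/F₀ = 1.379 yr. The eventual steady state is M_∞ = M₀·(F₁/F₀) = 6.33 × 5.20/4.59 = 7.1712 km³.
The anomaly ΔM(t) = M(t) − M_∞ decays as ΔM₀·e^(−t/τ) with ΔM₀ = 6.33 − 7.1712 = −0.8412 km³.
At t = 2.43 yr, e^(−t/τ) = e^(−1.762) = 0.1717, so ΔM = −0.1444 km³ and M = 7.1712 − 0.1444 = 7.0268 km³.

7.03 km³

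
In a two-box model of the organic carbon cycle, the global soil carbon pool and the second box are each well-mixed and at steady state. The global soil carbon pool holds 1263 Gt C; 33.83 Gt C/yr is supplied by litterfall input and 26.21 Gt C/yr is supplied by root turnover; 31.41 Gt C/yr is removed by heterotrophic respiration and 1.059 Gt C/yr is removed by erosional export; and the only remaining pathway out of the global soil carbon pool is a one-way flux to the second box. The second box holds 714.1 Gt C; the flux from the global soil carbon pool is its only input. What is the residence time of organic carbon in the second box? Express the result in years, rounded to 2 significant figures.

Balance the global soil carbon pool: ΣF_in = 33.83 + 26.21 = 60.040 Gt C/yr.
Flux to the second box = ΣF_in − (31.41 + 1.059) = 27.571 Gt C/yr.
At steady state the output of the second box equals its input, 27.571 Gt C/yr.
τ = M / F = 714.1 / 27.571 = 25.90 yr.

26 yr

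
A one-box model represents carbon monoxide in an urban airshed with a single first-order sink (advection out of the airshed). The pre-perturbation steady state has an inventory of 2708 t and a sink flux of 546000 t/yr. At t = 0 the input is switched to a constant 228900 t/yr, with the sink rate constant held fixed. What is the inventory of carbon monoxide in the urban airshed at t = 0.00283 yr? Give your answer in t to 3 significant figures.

2020 t

Residence time τ = M₀/F₀ = 0.004960 yr. The eventual steady state is M_∞ = M₀·(F₁/F₀) = 2708 × 228900/546000 = 1135.3 t.
The anomaly ΔM(t) = M(t) − M_∞ decays as ΔM₀·e^(−t/τ) with ΔM₀ = 2708 − 1135.3 = 1573 t.
At t = 0.00283 yr, e^(−t/τ) = e^(−0.5706) = 0.5652, so ΔM = 888.9 t and M = 1135.3 + 888.9 = 2024.2 t.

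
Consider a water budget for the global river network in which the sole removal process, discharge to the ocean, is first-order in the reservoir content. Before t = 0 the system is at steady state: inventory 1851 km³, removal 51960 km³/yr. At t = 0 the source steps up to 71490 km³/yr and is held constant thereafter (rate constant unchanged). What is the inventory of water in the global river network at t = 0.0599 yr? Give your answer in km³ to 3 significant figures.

2420 km³

The sink rate constant is k = F₀/M₀ = 51960/1851 = 28.07 yr⁻¹.
Solving dM/dt = F₁ − kM with M(0) = M₀ gives M(t) = F₁/k + (M₀ − F₁/k)·e^(−kt).
F₁/k = 71490/28.07 = 2546.7 km³; kt = 28.07 × 0.0599 = 1.681, e^(−kt) = 0.1861.
M(0.0599) = 2546.7 + (1851 − 2546.7) × 0.1861 = 2546.7 − 129.5 = 2417.3 km³.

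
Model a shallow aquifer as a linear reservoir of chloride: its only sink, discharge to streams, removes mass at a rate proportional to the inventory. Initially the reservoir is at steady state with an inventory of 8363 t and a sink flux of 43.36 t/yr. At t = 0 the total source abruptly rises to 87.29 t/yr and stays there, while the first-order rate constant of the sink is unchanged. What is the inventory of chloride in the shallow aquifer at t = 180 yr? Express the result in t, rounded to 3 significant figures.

13500 t

The sink rate constant is k = F₀/M₀ = 43.36/8363 = 0.005185 yr⁻¹.
Solving dM/dt = F₁ − kM with M(0) = M₀ gives M(t) = F₁/k + (M₀ − F₁/k)·e^(−kt).
F₁/k = 87.29/0.005185 = 16836 t; kt = 0.005185 × 180 = 0.9333, e^(−kt) = 0.3933.
M(180) = 16836 + (8363 − 16836) × 0.3933 = 16836 − 3332 = 13504 t.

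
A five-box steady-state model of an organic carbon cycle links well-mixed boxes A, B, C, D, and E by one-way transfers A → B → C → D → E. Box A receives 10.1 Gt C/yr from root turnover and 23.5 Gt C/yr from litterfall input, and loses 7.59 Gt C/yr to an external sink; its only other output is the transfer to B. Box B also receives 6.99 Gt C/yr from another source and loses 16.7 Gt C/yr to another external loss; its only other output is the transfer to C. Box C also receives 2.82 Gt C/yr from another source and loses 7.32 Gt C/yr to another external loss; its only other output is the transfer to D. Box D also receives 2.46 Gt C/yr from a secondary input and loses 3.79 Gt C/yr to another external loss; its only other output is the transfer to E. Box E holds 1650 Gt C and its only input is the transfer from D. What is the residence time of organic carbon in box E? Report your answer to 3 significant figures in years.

158 yr

Box A: F(A→B) = (10.1 + 23.5) − 7.59 = 26.010 Gt C/yr.
Box B: F(B→C) = (26.010 + 6.99) − 16.7 = 16.300 Gt C/yr.
Box C: F(C→D) = (16.300 + 2.82) − 7.32 = 11.800 Gt C/yr.
Box D: F(D→E) = (11.800 + 2.46) − 3.79 = 10.470 Gt C/yr.
Box E throughput = its input = 10.470 Gt C/yr; τ = 1650 / 10.470 = 157.6 yr.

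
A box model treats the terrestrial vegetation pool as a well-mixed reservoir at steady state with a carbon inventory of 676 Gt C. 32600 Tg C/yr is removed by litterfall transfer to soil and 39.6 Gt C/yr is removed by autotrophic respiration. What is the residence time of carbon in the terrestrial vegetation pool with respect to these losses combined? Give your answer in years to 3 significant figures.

Convert the litterfall transfer to soil flux: 32600 Tg C/yr = 32.60 Gt C/yr.
Total removal = 32.60 + 39.60 = 72.200 Gt C/yr.
τ = M / ΣF_out = 676 / 72.200 = 9.363 yr.

9.36 yr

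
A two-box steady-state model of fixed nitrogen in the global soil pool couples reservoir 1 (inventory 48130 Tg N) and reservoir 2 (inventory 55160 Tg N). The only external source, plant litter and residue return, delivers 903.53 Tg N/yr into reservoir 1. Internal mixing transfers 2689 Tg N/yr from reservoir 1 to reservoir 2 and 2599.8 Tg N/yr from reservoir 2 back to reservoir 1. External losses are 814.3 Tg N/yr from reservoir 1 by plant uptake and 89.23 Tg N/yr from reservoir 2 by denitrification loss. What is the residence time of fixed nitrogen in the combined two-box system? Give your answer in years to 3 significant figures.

114 yr

Treat the two boxes together as one reservoir: the mixing fluxes between them are internal recycling, so τ = ΣM / Σ(external losses).
M_total = 48130 + 55160 = 103290 Tg N.
ΣF_external_out = 814.3 + 89.23 = 903.53 Tg N/yr.
τ = M_total / ΣF_ext = 103290 / 903.53 = 114.3 yr.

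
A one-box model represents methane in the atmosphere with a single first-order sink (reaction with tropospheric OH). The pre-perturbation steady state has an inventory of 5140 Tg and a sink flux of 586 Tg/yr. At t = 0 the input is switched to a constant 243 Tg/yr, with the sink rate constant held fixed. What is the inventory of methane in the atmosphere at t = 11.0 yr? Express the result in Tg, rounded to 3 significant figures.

Residence time τ = M₀/F₀ = 8.771 yr. The eventual steady state is M_∞ = M₀·(F₁/F₀) = 5140 × 243/586 = 2131.4 Tg.
The anomaly ΔM(t) = M(t) − M_∞ decays as ΔM₀·e^(−t/τ) with ΔM₀ = 5140 − 2131.4 = 3009 Tg.
At t = 11.0 yr, e^(−t/τ) = e^(−1.254) = 0.2853, so ΔM = 858.5 Tg and M = 2131.4 + 858.5 = 2989.9 Tg.

2990 Tg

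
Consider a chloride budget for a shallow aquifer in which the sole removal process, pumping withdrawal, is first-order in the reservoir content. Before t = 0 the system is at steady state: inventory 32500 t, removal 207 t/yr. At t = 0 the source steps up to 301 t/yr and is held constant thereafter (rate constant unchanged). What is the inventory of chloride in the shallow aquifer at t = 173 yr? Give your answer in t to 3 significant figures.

The sink rate constant is k = F₀/M₀ = 207/32500 = 0.006369 yr⁻¹.
Solving dM/dt = F₁ − kM with M(0) = M₀ gives M(t) = F₁/k + (M₀ − F₁/k)·e^(−kt).
F₁/k = 301/0.006369 = 47258 t; kt = 0.006369 × 173 = 1.102, e^(−kt) = 0.3322.
M(173) = 47258 + (32500 − 47258) × 0.3322 = 47258 − 4903 = 42355 t.

42400 t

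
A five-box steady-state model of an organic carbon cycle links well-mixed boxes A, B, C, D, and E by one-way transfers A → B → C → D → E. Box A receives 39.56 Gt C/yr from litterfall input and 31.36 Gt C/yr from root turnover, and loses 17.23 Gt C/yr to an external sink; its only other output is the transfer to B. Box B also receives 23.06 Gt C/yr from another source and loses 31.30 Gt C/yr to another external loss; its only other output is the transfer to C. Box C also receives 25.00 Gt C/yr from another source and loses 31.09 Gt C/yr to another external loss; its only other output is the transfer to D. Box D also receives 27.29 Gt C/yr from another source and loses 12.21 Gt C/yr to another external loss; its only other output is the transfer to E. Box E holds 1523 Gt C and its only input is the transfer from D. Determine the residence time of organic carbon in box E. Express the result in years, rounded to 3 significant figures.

Box A: F(A→B) = (39.56 + 31.36) − 17.23 = 53.690 Gt C/yr.
Box B: F(B→C) = (53.690 + 23.06) − 31.30 = 45.450 Gt C/yr.
Box C: F(C→D) = (45.450 + 25.00) − 31.09 = 39.360 Gt C/yr.
Box D: F(D→E) = (39.360 + 27.29) − 12.21 = 54.440 Gt C/yr.
Box E throughput = its input = 54.440 Gt C/yr; τ = 1523 / 54.440 = 27.98 yr.

28.0 yr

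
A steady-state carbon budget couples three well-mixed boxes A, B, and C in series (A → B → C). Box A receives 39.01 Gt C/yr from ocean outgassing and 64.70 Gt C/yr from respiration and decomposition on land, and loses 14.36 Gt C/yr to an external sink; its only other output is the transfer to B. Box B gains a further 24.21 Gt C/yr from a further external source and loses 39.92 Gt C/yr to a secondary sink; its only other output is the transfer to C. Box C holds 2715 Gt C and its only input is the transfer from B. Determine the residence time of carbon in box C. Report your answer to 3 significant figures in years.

36.9 yr

Box A: F(A→B) = (39.01 + 64.70) − 14.36 = 89.350 Gt C/yr.
Box B: F(B→C) = (89.350 + 24.21) − 39.92 = 73.640 Gt C/yr.
Box C throughput = its input = 73.640 Gt C/yr; τ = 2715 / 73.640 = 36.87 yr.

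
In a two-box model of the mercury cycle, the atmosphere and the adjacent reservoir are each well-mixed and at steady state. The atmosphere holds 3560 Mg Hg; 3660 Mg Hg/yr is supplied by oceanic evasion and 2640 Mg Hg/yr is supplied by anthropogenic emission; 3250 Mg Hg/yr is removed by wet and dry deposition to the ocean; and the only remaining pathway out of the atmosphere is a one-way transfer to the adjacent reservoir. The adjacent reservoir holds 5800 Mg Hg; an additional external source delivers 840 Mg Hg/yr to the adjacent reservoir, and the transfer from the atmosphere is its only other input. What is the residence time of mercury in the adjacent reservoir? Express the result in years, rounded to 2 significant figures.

1.5 yr

Balance the atmosphere: ΣF_in = 3660 + 2640 = 6300.0 Mg Hg/yr.
Transfer to the adjacent reservoir = ΣF_in − (3250) = 3050.0 Mg Hg/yr.
Total input to the adjacent reservoir = 3050.0 + 840 = 3890.0 Mg Hg/yr; at steady state this equals its total output.
τ = M / F = 5800 / 3890.0 = 1.491 yr.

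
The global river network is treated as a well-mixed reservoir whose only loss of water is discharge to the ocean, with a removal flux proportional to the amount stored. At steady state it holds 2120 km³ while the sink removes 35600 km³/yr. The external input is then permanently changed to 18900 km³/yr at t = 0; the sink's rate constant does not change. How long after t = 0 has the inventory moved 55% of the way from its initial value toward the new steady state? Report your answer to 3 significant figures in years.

τ = M₀/F₀ = 2120/35600 = 0.05955 yr.
The remaining gap fraction is e^(−t/τ); 55% covered ⇒ e^(−t/τ) = 0.450.
t = −τ ln(0.450) = 0.05955 × 0.7985 = 0.04755 yr.

0.0476 yr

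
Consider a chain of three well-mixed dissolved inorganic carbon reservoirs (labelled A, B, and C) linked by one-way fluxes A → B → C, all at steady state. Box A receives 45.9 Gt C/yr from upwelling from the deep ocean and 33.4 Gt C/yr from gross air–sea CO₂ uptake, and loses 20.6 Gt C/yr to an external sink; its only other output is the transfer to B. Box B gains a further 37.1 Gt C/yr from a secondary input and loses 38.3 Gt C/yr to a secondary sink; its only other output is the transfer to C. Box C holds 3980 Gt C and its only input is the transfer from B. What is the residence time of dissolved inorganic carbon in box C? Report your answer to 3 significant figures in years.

Box A: F(A→B) = (45.9 + 33.4) − 20.6 = 58.700 Gt C/yr.
Box B: F(B→C) = (58.700 + 37.1) − 38.3 = 57.500 Gt C/yr.
Box C throughput = its input = 57.500 Gt C/yr; τ = 3980 / 57.500 = 69.22 yr.

69.2 yr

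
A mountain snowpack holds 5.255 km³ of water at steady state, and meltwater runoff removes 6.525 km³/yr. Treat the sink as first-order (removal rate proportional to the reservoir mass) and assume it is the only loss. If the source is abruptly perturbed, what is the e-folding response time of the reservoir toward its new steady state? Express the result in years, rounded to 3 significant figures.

0.805 yr

For a linear reservoir the response time equals the residence time τ = M/F.
τ = 5.255 / 6.525 = 0.8054 yr.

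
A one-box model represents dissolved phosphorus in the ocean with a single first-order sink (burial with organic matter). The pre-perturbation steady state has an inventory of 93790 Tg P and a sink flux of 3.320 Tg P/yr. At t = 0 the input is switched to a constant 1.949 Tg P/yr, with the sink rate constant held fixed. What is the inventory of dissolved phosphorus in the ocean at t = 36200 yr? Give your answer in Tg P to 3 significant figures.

τ = M₀/F₀ = 93790/3.320 = 28250 yr; rate constant k = 1/τ.
New steady state M_∞ = F₁/k = F₁·τ = 1.949 × 28250 = 55059 Tg P.
M(t) = M_∞ + (M₀ − M_∞)·e^(−t/τ); t/τ = 36200/28250 = 1.281, so e^(−t/τ) = 0.2776.
M(t) = 55059 + 38730 × 0.2776 = 65813 Tg P.

65800 Tg P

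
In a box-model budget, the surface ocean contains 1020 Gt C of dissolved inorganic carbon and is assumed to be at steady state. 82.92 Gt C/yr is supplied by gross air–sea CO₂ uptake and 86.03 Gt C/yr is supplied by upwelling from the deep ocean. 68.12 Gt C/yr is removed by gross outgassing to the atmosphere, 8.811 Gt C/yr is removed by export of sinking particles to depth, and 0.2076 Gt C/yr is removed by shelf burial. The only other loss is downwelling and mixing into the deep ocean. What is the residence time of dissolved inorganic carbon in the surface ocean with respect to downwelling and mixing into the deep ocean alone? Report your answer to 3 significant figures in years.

At steady state ΣF_in = ΣF_out.
ΣF_in = 82.92 + 86.03 = 168.95 Gt C/yr.
Downwelling and mixing into the deep ocean flux = ΣF_in − (68.12 + 8.811 + 0.2076) = 168.95 − 77.14 = 91.81 Gt C/yr.
τ = M / F = 1020 / 91.81 = 11.11 yr.

11.1 yr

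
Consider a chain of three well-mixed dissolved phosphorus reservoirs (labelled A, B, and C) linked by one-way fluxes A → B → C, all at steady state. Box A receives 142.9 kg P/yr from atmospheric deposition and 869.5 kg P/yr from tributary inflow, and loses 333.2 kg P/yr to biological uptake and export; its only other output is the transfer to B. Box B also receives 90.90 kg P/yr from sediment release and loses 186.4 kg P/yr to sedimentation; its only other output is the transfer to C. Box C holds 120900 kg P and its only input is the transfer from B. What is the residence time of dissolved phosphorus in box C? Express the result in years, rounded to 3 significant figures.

Box A: F(A→B) = (142.9 + 869.5) − 333.2 = 679.20 kg P/yr.
Box B: F(B→C) = (679.20 + 90.90) − 186.4 = 583.70 kg P/yr.
Box C throughput = its input = 583.70 kg P/yr; τ = 120900 / 583.70 = 207.1 yr.

207 yr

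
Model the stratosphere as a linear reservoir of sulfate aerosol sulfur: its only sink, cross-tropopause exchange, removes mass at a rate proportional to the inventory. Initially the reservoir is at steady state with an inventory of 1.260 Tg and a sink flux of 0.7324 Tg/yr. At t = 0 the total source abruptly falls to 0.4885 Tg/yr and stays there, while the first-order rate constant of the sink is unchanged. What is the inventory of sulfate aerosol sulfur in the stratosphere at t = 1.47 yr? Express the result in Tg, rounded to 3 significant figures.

τ = M₀/F₀ = 1.260/0.7324 = 1.720 yr; rate constant k = 1/τ.
New steady state M_∞ = F₁/k = F₁·τ = 0.4885 × 1.720 = 0.84040 Tg.
M(t) = M_∞ + (M₀ − M_∞)·e^(−t/τ); t/τ = 1.47/1.720 = 0.8545, so e^(−t/τ) = 0.4255.
M(t) = 0.84040 + 0.4196 × 0.4255 = 1.0189 Tg.

1.02 Tg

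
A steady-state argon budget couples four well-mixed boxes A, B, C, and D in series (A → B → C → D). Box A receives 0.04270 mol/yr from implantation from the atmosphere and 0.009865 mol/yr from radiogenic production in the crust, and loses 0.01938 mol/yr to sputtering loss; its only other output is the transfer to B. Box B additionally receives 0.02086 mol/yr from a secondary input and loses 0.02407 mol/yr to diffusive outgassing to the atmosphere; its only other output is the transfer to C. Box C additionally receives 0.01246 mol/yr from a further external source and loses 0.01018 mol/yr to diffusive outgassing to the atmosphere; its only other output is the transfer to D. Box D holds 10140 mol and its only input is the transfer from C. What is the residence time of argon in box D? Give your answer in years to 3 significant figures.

Box A: F(A→B) = (0.04270 + 0.009865) − 0.01938 = 0.033185 mol/yr.
Box B: F(B→C) = (0.033185 + 0.02086) − 0.02407 = 0.029975 mol/yr.
Box C: F(C→D) = (0.029975 + 0.01246) − 0.01018 = 0.032255 mol/yr.
Box D throughput = its input = 0.032255 mol/yr; τ = 10140 / 0.032255 = 314400 yr.

314000 yr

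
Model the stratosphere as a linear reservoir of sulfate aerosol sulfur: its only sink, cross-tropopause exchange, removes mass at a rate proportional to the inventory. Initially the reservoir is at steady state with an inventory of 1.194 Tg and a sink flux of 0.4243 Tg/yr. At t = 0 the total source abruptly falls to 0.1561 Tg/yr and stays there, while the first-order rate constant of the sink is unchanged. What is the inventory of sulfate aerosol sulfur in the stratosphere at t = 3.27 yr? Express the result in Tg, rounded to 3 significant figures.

0.675 Tg

The sink rate constant is k = F₀/M₀ = 0.4243/1.194 = 0.3554 yr⁻¹.
Solving dM/dt = F₁ − kM with M(0) = M₀ gives M(t) = F₁/k + (M₀ − F₁/k)·e^(−kt).
F₁/k = 0.1561/0.3554 = 0.43927 Tg; kt = 0.3554 × 3.27 = 1.162, e^(−kt) = 0.3129.
M(3.27) = 0.43927 + (1.194 − 0.43927) × 0.3129 = 0.43927 + 0.2361 = 0.67539 Tg.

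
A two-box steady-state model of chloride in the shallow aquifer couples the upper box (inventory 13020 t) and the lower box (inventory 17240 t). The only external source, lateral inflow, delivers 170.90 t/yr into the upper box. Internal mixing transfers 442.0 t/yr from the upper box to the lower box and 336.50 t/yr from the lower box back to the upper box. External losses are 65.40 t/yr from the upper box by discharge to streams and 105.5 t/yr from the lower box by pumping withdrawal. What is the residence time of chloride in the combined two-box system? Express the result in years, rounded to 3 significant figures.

Treat the two boxes together as one reservoir: the mixing fluxes between them are internal recycling, so τ = ΣM / Σ(external losses).
M_total = 13020 + 17240 = 30260 t.
ΣF_external_out = 65.40 + 105.5 = 170.90 t/yr.
τ = M_total / ΣF_ext = 30260 / 170.90 = 177.1 yr.

177 yr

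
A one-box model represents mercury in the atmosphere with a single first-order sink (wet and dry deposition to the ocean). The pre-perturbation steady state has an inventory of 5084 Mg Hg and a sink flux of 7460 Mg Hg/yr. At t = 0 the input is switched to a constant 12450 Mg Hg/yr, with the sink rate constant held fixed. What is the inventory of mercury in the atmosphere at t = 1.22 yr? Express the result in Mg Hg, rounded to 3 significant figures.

7920 Mg Hg

The sink rate constant is k = F₀/M₀ = 7460/5084 = 1.467 yr⁻¹.
Solving dM/dt = F₁ − kM with M(0) = M₀ gives M(t) = F₁/k + (M₀ − F₁/k)·e^(−kt).
F₁/k = 12450/1.467 = 8484.7 Mg Hg; kt = 1.467 × 1.22 = 1.790, e^(−kt) = 0.1669.
M(1.22) = 8484.7 + (5084 − 8484.7) × 0.1669 = 8484.7 − 567.7 = 7917.0 Mg Hg.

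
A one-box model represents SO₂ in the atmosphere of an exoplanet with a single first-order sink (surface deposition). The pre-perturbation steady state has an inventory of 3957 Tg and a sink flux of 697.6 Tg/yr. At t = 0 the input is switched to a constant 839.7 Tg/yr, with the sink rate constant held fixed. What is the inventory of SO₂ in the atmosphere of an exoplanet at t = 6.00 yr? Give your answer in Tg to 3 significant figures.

4480 Tg

The sink rate constant is k = F₀/M₀ = 697.6/3957 = 0.1763 yr⁻¹.
Solving dM/dt = F₁ − kM with M(0) = M₀ gives M(t) = F₁/k + (M₀ − F₁/k)·e^(−kt).
F₁/k = 839.7/0.1763 = 4763.0 Tg; kt = 0.1763 × 6.00 = 1.058, e^(−kt) = 0.3472.
M(6.00) = 4763.0 + (3957 − 4763.0) × 0.3472 = 4763.0 − 279.9 = 4483.2 Tg.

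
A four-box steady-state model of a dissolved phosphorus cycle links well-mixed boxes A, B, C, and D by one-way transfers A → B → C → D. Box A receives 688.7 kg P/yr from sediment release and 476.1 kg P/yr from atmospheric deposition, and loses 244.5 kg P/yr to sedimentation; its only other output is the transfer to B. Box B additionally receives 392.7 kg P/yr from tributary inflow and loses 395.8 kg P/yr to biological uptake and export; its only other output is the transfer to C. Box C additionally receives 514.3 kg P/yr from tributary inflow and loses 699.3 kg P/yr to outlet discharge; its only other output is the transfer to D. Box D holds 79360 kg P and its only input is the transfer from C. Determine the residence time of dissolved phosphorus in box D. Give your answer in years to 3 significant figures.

Box A: F(A→B) = (688.7 + 476.1) − 244.5 = 920.30 kg P/yr.
Box B: F(B→C) = (920.30 + 392.7) − 395.8 = 917.20 kg P/yr.
Box C: F(C→D) = (917.20 + 514.3) − 699.3 = 732.20 kg P/yr.
Box D throughput = its input = 732.20 kg P/yr; τ = 79360 / 732.20 = 108.4 yr.

108 yr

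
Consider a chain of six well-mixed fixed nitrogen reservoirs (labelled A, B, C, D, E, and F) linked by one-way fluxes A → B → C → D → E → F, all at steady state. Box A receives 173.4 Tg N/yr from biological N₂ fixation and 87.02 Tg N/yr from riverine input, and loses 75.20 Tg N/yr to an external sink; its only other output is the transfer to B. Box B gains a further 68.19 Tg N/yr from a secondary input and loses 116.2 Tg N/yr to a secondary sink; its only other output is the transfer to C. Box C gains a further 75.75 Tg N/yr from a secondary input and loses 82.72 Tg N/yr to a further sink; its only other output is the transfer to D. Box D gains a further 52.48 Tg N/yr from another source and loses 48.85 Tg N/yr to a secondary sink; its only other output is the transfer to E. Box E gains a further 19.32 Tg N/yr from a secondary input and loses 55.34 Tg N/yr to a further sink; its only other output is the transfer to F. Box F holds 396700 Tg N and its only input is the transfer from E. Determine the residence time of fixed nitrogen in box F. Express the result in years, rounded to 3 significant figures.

Box A: F(A→B) = (173.4 + 87.02) − 75.20 = 185.22 Tg N/yr.
Box B: F(B→C) = (185.22 + 68.19) − 116.2 = 137.21 Tg N/yr.
Box C: F(C→D) = (137.21 + 75.75) − 82.72 = 130.24 Tg N/yr.
Box D: F(D→E) = (130.24 + 52.48) − 48.85 = 133.87 Tg N/yr.
Box E: F(E→F) = (133.87 + 19.32) − 55.34 = 97.850 Tg N/yr.
Box F throughput = its input = 97.850 Tg N/yr; τ = 396700 / 97.850 = 4054 yr.

4050 yr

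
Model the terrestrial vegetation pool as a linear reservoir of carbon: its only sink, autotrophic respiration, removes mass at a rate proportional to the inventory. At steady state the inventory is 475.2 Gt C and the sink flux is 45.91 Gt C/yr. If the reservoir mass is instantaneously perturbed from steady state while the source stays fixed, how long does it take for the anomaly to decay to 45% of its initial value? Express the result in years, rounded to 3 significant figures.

For a linear reservoir the anomaly decays as exp(−t/τ) with τ = M/F = 475.2/45.91 = 10.35 yr.
exp(−t/τ) = 0.45 ⇒ t = −τ ln(0.45) = 10.35 × 0.7985 = 8.265 yr.

8.27 yr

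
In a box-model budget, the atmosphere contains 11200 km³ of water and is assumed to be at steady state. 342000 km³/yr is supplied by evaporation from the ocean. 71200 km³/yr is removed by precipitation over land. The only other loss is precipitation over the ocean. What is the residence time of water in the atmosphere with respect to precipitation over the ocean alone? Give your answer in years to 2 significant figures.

0.041 yr

At steady state ΣF_in = ΣF_out.
ΣF_in = 342000 km³/yr.
Precipitation over the ocean flux = ΣF_in − (71200) = 342000 − 71200 = 270800 km³/yr.
τ = M / F = 11200 / 270800 = 0.04136 yr.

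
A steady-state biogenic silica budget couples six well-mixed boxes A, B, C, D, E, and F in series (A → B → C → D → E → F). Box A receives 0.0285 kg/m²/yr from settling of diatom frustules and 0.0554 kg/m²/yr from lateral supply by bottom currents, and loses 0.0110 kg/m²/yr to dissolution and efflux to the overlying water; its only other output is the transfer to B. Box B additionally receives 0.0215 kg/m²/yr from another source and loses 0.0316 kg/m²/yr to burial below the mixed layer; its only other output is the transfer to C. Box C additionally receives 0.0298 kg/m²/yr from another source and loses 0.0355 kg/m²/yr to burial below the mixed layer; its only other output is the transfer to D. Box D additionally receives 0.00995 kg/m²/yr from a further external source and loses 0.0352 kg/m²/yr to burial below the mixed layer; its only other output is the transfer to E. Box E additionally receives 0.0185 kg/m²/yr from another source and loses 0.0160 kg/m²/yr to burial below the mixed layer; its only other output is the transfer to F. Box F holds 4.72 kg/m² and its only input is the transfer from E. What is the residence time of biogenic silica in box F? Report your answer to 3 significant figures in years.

Box A: F(A→B) = (0.0285 + 0.0554) − 0.0110 = 0.072900 kg/m²/yr.
Box B: F(B→C) = (0.072900 + 0.0215) − 0.0316 = 0.062800 kg/m²/yr.
Box C: F(C→D) = (0.062800 + 0.0298) − 0.0355 = 0.057100 kg/m²/yr.
Box D: F(D→E) = (0.057100 + 0.00995) − 0.0352 = 0.031850 kg/m²/yr.
Box E: F(E→F) = (0.031850 + 0.0185) − 0.0160 = 0.034350 kg/m²/yr.
Box F throughput = its input = 0.034350 kg/m²/yr; τ = 4.72 / 0.034350 = 137.4 yr.

137 yr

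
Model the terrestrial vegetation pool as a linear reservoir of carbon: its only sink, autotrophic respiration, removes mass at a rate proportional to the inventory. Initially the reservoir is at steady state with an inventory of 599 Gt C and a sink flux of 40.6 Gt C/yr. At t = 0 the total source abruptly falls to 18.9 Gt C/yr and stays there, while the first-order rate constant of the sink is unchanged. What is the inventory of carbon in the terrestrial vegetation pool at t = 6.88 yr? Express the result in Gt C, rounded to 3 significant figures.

Residence time τ = M₀/F₀ = 14.75 yr. The eventual steady state is M_∞ = M₀·(F₁/F₀) = 599 × 18.9/40.6 = 278.84 Gt C.
The anomaly ΔM(t) = M(t) − M_∞ decays as ΔM₀·e^(−t/τ) with ΔM₀ = 599 − 278.84 = 320.2 Gt C.
At t = 6.88 yr, e^(−t/τ) = e^(−0.4663) = 0.6273, so ΔM = 200.8 Gt C and M = 278.84 + 200.8 = 479.68 Gt C.

480 Gt C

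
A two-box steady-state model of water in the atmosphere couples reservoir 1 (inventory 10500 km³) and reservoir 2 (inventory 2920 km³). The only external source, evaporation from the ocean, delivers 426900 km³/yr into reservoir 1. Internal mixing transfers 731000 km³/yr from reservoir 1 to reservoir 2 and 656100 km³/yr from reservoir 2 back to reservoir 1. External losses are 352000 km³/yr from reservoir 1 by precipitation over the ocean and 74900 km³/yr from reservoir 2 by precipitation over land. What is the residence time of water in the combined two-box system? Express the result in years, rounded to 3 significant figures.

0.0314 yr

Treat the two boxes together as one reservoir: the mixing fluxes between them are internal recycling, so τ = ΣM / Σ(external losses).
M_total = 10500 + 2920 = 13420 km³.
ΣF_external_out = 352000 + 74900 = 426900 km³/yr.
τ = M_total / ΣF_ext = 13420 / 426900 = 0.03144 yr.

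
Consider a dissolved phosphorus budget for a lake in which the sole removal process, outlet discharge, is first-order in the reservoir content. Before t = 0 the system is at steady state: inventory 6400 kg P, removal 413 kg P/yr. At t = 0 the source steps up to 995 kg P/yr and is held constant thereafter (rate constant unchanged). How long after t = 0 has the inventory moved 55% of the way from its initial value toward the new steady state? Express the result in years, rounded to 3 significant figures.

12.4 yr

τ = M₀/F₀ = 6400/413 = 15.50 yr.
The remaining gap fraction is e^(−t/τ); 55% covered ⇒ e^(−t/τ) = 0.450.
t = −τ ln(0.450) = 15.50 × 0.7985 = 12.37 yr.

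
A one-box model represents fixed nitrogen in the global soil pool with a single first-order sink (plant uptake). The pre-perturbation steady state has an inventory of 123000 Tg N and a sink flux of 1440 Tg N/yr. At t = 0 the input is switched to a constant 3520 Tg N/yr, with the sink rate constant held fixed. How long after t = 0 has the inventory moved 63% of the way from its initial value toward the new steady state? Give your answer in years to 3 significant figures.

τ = M₀/F₀ = 123000/1440 = 85.42 yr.
The remaining gap fraction is e^(−t/τ); 63% covered ⇒ e^(−t/τ) = 0.370.
t = −τ ln(0.370) = 85.42 × 0.9943 = 84.93 yr.

84.9 yr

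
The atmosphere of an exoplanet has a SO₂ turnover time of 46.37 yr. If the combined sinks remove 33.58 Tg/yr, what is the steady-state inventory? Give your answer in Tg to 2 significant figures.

τ = M/F ⇒ M = τ × F = 46.37 × 33.58 = 1557 Tg.

1600 Tg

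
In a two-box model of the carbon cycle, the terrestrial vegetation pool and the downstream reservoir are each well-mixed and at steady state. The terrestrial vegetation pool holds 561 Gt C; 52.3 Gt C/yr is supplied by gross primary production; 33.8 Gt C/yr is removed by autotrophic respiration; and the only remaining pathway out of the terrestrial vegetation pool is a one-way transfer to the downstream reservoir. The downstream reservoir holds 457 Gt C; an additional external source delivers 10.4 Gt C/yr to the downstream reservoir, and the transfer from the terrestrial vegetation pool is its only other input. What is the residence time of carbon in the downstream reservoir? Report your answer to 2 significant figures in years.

Balance the terrestrial vegetation pool: ΣF_in = 52.300 Gt C/yr.
Transfer to the downstream reservoir = ΣF_in − (33.8) = 18.500 Gt C/yr.
Total input to the downstream reservoir = 18.500 + 10.4 = 28.900 Gt C/yr; at steady state this equals its total output.
τ = M / F = 457 / 28.900 = 15.81 yr.

16 yr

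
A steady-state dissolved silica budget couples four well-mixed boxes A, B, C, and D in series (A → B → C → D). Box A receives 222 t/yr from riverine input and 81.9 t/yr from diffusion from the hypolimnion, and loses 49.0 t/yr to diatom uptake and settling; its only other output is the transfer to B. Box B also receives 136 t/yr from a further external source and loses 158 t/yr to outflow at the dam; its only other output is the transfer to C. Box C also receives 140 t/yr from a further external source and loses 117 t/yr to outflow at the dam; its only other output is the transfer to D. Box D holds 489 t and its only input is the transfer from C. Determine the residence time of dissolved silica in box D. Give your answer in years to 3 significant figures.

1.91 yr

Box A: F(A→B) = (222 + 81.9) − 49.0 = 254.90 t/yr.
Box B: F(B→C) = (254.90 + 136) − 158 = 232.90 t/yr.
Box C: F(C→D) = (232.90 + 140) − 117 = 255.90 t/yr.
Box D throughput = its input = 255.90 t/yr; τ = 489 / 255.90 = 1.911 yr.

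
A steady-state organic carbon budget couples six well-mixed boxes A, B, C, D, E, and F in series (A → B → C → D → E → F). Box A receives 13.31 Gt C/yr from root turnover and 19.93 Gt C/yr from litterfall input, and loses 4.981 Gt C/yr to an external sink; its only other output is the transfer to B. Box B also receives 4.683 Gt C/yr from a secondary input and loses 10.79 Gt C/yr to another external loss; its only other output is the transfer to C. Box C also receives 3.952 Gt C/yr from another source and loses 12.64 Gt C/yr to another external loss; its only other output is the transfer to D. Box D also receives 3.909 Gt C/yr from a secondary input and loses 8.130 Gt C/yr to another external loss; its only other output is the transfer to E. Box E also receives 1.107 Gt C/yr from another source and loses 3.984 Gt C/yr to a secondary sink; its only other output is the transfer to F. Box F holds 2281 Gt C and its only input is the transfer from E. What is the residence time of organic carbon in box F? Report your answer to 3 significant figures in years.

Box A: F(A→B) = (13.31 + 19.93) − 4.981 = 28.259 Gt C/yr.
Box B: F(B→C) = (28.259 + 4.683) − 10.79 = 22.152 Gt C/yr.
Box C: F(C→D) = (22.152 + 3.952) − 12.64 = 13.464 Gt C/yr.
Box D: F(D→E) = (13.464 + 3.909) − 8.130 = 9.2430 Gt C/yr.
Box E: F(E→F) = (9.2430 + 1.107) − 3.984 = 6.3660 Gt C/yr.
Box F throughput = its input = 6.3660 Gt C/yr; τ = 2281 / 6.3660 = 358.3 yr.

358 yr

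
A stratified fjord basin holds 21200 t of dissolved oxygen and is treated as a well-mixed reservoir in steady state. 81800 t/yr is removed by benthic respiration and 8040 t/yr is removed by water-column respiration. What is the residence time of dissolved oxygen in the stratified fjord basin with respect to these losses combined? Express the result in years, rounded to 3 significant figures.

0.236 yr

Total removal = 81800 + 8040 = 89840 t/yr.
τ = M / ΣF_out = 21200 / 89840 = 0.2360 yr.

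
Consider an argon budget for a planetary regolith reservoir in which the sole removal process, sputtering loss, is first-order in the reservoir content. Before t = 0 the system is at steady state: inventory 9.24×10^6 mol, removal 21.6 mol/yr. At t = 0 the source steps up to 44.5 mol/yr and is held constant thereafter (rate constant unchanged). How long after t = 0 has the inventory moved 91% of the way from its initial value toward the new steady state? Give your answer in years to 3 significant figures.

1.03×10^6 yr

τ = M₀/F₀ = 9.24×10^6/21.6 = 427800 yr.
The remaining gap fraction is e^(−t/τ); 91% covered ⇒ e^(−t/τ) = 0.0900.
t = −τ ln(0.0900) = 427800 × 2.408 = 1.030×10^6 yr.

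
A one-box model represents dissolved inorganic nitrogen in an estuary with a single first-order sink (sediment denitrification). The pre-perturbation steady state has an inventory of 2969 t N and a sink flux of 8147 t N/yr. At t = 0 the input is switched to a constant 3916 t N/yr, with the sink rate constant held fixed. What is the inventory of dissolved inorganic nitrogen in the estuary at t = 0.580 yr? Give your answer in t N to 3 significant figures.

1740 t N

The sink rate constant is k = F₀/M₀ = 8147/2969 = 2.744 yr⁻¹.
Solving dM/dt = F₁ − kM with M(0) = M₀ gives M(t) = F₁/k + (M₀ − F₁/k)·e^(−kt).
F₁/k = 3916/2.744 = 1427.1 t N; kt = 2.744 × 0.580 = 1.592, e^(−kt) = 0.2036.
M(0.580) = 1427.1 + (2969 − 1427.1) × 0.2036 = 1427.1 + 314.0 = 1741.1 t N.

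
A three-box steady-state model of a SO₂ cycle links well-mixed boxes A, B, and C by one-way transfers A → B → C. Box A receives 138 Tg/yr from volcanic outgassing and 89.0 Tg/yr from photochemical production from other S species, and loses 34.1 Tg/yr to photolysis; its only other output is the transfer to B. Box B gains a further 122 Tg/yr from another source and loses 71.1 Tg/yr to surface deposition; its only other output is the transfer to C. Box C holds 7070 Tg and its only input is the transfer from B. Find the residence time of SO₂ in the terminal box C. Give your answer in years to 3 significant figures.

29.0 yr

Box A: F(A→B) = (138 + 89.0) − 34.1 = 192.90 Tg/yr.
Box B: F(B→C) = (192.90 + 122) − 71.1 = 243.80 Tg/yr.
Box C throughput = its input = 243.80 Tg/yr; τ = 7070 / 243.80 = 29.00 yr.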